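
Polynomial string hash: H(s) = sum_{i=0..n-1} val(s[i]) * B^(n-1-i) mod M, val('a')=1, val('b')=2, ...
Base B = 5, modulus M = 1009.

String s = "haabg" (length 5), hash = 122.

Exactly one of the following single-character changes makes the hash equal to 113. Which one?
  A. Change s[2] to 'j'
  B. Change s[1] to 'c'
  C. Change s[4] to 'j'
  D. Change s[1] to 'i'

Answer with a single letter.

Answer: D

Derivation:
Option A: s[2]='a'->'j', delta=(10-1)*5^2 mod 1009 = 225, hash=122+225 mod 1009 = 347
Option B: s[1]='a'->'c', delta=(3-1)*5^3 mod 1009 = 250, hash=122+250 mod 1009 = 372
Option C: s[4]='g'->'j', delta=(10-7)*5^0 mod 1009 = 3, hash=122+3 mod 1009 = 125
Option D: s[1]='a'->'i', delta=(9-1)*5^3 mod 1009 = 1000, hash=122+1000 mod 1009 = 113 <-- target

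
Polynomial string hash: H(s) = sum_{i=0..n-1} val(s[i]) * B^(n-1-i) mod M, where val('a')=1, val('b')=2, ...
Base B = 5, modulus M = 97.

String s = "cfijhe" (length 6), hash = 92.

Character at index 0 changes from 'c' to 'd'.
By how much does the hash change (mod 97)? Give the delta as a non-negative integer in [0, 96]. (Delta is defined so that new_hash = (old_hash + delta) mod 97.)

Delta formula: (val(new) - val(old)) * B^(n-1-k) mod M
  val('d') - val('c') = 4 - 3 = 1
  B^(n-1-k) = 5^5 mod 97 = 21
  Delta = 1 * 21 mod 97 = 21

Answer: 21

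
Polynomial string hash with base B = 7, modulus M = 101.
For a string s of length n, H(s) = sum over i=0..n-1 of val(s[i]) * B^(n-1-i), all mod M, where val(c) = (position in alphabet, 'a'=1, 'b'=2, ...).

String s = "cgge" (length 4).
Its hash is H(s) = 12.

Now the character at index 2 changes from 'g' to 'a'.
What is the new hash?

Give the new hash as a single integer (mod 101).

Answer: 71

Derivation:
val('g') = 7, val('a') = 1
Position k = 2, exponent = n-1-k = 1
B^1 mod M = 7^1 mod 101 = 7
Delta = (1 - 7) * 7 mod 101 = 59
New hash = (12 + 59) mod 101 = 71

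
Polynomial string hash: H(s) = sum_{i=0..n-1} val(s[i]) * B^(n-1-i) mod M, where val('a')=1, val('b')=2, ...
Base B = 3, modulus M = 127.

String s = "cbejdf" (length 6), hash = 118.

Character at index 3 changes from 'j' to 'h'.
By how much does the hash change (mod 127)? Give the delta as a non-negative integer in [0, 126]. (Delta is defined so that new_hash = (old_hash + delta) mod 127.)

Delta formula: (val(new) - val(old)) * B^(n-1-k) mod M
  val('h') - val('j') = 8 - 10 = -2
  B^(n-1-k) = 3^2 mod 127 = 9
  Delta = -2 * 9 mod 127 = 109

Answer: 109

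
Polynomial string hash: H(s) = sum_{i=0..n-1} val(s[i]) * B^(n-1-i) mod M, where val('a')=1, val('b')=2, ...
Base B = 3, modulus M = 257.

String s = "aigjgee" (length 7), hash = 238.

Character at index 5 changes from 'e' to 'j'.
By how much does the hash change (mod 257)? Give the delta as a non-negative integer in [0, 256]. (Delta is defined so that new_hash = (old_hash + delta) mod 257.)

Delta formula: (val(new) - val(old)) * B^(n-1-k) mod M
  val('j') - val('e') = 10 - 5 = 5
  B^(n-1-k) = 3^1 mod 257 = 3
  Delta = 5 * 3 mod 257 = 15

Answer: 15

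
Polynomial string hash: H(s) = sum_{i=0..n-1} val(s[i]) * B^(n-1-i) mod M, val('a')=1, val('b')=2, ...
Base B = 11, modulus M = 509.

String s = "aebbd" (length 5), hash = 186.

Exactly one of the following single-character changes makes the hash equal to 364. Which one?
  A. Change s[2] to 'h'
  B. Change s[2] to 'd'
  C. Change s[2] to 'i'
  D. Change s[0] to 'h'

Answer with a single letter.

Option A: s[2]='b'->'h', delta=(8-2)*11^2 mod 509 = 217, hash=186+217 mod 509 = 403
Option B: s[2]='b'->'d', delta=(4-2)*11^2 mod 509 = 242, hash=186+242 mod 509 = 428
Option C: s[2]='b'->'i', delta=(9-2)*11^2 mod 509 = 338, hash=186+338 mod 509 = 15
Option D: s[0]='a'->'h', delta=(8-1)*11^4 mod 509 = 178, hash=186+178 mod 509 = 364 <-- target

Answer: D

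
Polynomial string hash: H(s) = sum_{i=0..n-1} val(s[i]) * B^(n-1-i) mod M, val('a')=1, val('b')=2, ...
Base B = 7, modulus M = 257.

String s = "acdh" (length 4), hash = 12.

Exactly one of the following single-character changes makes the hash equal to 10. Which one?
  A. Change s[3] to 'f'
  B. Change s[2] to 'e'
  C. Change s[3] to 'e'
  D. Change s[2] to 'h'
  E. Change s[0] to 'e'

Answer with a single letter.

Option A: s[3]='h'->'f', delta=(6-8)*7^0 mod 257 = 255, hash=12+255 mod 257 = 10 <-- target
Option B: s[2]='d'->'e', delta=(5-4)*7^1 mod 257 = 7, hash=12+7 mod 257 = 19
Option C: s[3]='h'->'e', delta=(5-8)*7^0 mod 257 = 254, hash=12+254 mod 257 = 9
Option D: s[2]='d'->'h', delta=(8-4)*7^1 mod 257 = 28, hash=12+28 mod 257 = 40
Option E: s[0]='a'->'e', delta=(5-1)*7^3 mod 257 = 87, hash=12+87 mod 257 = 99

Answer: A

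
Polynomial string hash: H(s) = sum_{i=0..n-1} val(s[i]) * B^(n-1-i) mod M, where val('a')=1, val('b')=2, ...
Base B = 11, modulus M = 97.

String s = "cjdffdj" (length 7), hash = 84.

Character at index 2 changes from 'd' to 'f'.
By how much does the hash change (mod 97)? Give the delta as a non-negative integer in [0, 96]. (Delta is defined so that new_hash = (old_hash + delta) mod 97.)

Delta formula: (val(new) - val(old)) * B^(n-1-k) mod M
  val('f') - val('d') = 6 - 4 = 2
  B^(n-1-k) = 11^4 mod 97 = 91
  Delta = 2 * 91 mod 97 = 85

Answer: 85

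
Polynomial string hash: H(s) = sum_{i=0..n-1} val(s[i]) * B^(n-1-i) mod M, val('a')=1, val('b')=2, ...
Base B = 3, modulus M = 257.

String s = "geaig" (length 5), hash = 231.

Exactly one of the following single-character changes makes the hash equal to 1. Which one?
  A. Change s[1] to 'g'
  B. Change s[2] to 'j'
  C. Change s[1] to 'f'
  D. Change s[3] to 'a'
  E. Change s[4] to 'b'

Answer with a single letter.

Answer: C

Derivation:
Option A: s[1]='e'->'g', delta=(7-5)*3^3 mod 257 = 54, hash=231+54 mod 257 = 28
Option B: s[2]='a'->'j', delta=(10-1)*3^2 mod 257 = 81, hash=231+81 mod 257 = 55
Option C: s[1]='e'->'f', delta=(6-5)*3^3 mod 257 = 27, hash=231+27 mod 257 = 1 <-- target
Option D: s[3]='i'->'a', delta=(1-9)*3^1 mod 257 = 233, hash=231+233 mod 257 = 207
Option E: s[4]='g'->'b', delta=(2-7)*3^0 mod 257 = 252, hash=231+252 mod 257 = 226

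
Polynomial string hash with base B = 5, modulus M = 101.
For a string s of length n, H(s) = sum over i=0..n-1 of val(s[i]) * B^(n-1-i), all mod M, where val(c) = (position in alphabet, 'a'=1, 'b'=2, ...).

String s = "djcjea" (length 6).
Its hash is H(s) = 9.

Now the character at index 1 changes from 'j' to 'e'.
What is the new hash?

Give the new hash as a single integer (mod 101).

Answer: 15

Derivation:
val('j') = 10, val('e') = 5
Position k = 1, exponent = n-1-k = 4
B^4 mod M = 5^4 mod 101 = 19
Delta = (5 - 10) * 19 mod 101 = 6
New hash = (9 + 6) mod 101 = 15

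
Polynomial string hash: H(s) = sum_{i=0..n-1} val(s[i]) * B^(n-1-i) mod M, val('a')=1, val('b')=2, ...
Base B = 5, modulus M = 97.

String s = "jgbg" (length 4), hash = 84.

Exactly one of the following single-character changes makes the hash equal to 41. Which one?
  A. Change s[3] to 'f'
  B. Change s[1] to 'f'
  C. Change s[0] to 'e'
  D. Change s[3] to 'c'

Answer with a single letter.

Option A: s[3]='g'->'f', delta=(6-7)*5^0 mod 97 = 96, hash=84+96 mod 97 = 83
Option B: s[1]='g'->'f', delta=(6-7)*5^2 mod 97 = 72, hash=84+72 mod 97 = 59
Option C: s[0]='j'->'e', delta=(5-10)*5^3 mod 97 = 54, hash=84+54 mod 97 = 41 <-- target
Option D: s[3]='g'->'c', delta=(3-7)*5^0 mod 97 = 93, hash=84+93 mod 97 = 80

Answer: C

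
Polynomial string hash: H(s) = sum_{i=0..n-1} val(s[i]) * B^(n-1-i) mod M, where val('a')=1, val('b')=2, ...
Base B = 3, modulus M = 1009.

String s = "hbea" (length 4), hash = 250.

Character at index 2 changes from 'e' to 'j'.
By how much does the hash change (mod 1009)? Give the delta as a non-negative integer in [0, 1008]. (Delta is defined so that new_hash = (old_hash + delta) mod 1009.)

Answer: 15

Derivation:
Delta formula: (val(new) - val(old)) * B^(n-1-k) mod M
  val('j') - val('e') = 10 - 5 = 5
  B^(n-1-k) = 3^1 mod 1009 = 3
  Delta = 5 * 3 mod 1009 = 15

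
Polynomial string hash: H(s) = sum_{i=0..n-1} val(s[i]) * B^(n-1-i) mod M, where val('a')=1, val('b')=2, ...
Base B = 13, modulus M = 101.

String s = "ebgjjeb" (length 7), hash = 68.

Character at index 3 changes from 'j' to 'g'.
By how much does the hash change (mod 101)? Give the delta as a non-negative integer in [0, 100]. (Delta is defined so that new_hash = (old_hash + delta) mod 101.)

Delta formula: (val(new) - val(old)) * B^(n-1-k) mod M
  val('g') - val('j') = 7 - 10 = -3
  B^(n-1-k) = 13^3 mod 101 = 76
  Delta = -3 * 76 mod 101 = 75

Answer: 75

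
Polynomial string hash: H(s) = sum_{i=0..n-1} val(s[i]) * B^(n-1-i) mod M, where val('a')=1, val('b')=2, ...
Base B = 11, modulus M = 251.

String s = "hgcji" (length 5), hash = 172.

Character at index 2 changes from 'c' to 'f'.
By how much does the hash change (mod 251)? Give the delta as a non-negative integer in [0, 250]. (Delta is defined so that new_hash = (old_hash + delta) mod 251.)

Delta formula: (val(new) - val(old)) * B^(n-1-k) mod M
  val('f') - val('c') = 6 - 3 = 3
  B^(n-1-k) = 11^2 mod 251 = 121
  Delta = 3 * 121 mod 251 = 112

Answer: 112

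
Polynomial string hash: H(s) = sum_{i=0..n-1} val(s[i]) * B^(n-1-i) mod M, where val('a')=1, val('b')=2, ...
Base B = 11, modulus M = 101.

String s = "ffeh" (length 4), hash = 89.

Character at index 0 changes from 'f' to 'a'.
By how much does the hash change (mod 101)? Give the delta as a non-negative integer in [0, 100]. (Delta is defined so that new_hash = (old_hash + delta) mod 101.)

Answer: 11

Derivation:
Delta formula: (val(new) - val(old)) * B^(n-1-k) mod M
  val('a') - val('f') = 1 - 6 = -5
  B^(n-1-k) = 11^3 mod 101 = 18
  Delta = -5 * 18 mod 101 = 11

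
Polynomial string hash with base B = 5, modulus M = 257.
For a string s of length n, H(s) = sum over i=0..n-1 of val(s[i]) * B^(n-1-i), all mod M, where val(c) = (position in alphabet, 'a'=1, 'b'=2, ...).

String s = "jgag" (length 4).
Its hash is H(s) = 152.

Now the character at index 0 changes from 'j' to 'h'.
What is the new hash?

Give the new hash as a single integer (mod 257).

Answer: 159

Derivation:
val('j') = 10, val('h') = 8
Position k = 0, exponent = n-1-k = 3
B^3 mod M = 5^3 mod 257 = 125
Delta = (8 - 10) * 125 mod 257 = 7
New hash = (152 + 7) mod 257 = 159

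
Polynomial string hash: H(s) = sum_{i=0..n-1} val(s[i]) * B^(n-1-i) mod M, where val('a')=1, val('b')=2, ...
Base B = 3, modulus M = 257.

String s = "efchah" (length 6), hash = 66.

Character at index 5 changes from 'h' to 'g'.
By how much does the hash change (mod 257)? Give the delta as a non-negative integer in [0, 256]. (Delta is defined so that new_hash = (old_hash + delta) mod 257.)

Answer: 256

Derivation:
Delta formula: (val(new) - val(old)) * B^(n-1-k) mod M
  val('g') - val('h') = 7 - 8 = -1
  B^(n-1-k) = 3^0 mod 257 = 1
  Delta = -1 * 1 mod 257 = 256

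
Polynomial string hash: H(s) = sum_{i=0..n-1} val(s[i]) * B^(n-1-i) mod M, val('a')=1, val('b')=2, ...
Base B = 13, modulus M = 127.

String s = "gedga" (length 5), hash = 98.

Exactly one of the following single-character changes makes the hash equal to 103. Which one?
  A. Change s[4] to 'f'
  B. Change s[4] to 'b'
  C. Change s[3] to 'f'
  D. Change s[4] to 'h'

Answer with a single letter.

Answer: A

Derivation:
Option A: s[4]='a'->'f', delta=(6-1)*13^0 mod 127 = 5, hash=98+5 mod 127 = 103 <-- target
Option B: s[4]='a'->'b', delta=(2-1)*13^0 mod 127 = 1, hash=98+1 mod 127 = 99
Option C: s[3]='g'->'f', delta=(6-7)*13^1 mod 127 = 114, hash=98+114 mod 127 = 85
Option D: s[4]='a'->'h', delta=(8-1)*13^0 mod 127 = 7, hash=98+7 mod 127 = 105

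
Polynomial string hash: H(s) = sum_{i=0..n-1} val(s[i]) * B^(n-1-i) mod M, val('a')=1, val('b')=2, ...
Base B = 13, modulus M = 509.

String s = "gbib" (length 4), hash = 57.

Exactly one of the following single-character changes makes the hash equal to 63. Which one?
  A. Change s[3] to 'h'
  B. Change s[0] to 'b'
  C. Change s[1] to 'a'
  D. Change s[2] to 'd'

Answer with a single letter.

Option A: s[3]='b'->'h', delta=(8-2)*13^0 mod 509 = 6, hash=57+6 mod 509 = 63 <-- target
Option B: s[0]='g'->'b', delta=(2-7)*13^3 mod 509 = 213, hash=57+213 mod 509 = 270
Option C: s[1]='b'->'a', delta=(1-2)*13^2 mod 509 = 340, hash=57+340 mod 509 = 397
Option D: s[2]='i'->'d', delta=(4-9)*13^1 mod 509 = 444, hash=57+444 mod 509 = 501

Answer: A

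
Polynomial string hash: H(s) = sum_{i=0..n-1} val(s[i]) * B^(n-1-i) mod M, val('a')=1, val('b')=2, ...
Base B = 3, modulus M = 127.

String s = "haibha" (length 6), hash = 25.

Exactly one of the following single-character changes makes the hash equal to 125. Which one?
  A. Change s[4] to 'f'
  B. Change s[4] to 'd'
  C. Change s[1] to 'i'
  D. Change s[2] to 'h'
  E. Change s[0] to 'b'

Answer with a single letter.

Answer: D

Derivation:
Option A: s[4]='h'->'f', delta=(6-8)*3^1 mod 127 = 121, hash=25+121 mod 127 = 19
Option B: s[4]='h'->'d', delta=(4-8)*3^1 mod 127 = 115, hash=25+115 mod 127 = 13
Option C: s[1]='a'->'i', delta=(9-1)*3^4 mod 127 = 13, hash=25+13 mod 127 = 38
Option D: s[2]='i'->'h', delta=(8-9)*3^3 mod 127 = 100, hash=25+100 mod 127 = 125 <-- target
Option E: s[0]='h'->'b', delta=(2-8)*3^5 mod 127 = 66, hash=25+66 mod 127 = 91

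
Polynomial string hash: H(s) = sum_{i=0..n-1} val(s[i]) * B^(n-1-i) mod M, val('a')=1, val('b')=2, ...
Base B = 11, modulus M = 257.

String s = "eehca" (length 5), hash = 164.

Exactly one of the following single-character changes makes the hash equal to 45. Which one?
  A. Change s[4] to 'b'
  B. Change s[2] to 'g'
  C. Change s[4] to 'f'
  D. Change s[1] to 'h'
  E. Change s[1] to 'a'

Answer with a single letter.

Option A: s[4]='a'->'b', delta=(2-1)*11^0 mod 257 = 1, hash=164+1 mod 257 = 165
Option B: s[2]='h'->'g', delta=(7-8)*11^2 mod 257 = 136, hash=164+136 mod 257 = 43
Option C: s[4]='a'->'f', delta=(6-1)*11^0 mod 257 = 5, hash=164+5 mod 257 = 169
Option D: s[1]='e'->'h', delta=(8-5)*11^3 mod 257 = 138, hash=164+138 mod 257 = 45 <-- target
Option E: s[1]='e'->'a', delta=(1-5)*11^3 mod 257 = 73, hash=164+73 mod 257 = 237

Answer: D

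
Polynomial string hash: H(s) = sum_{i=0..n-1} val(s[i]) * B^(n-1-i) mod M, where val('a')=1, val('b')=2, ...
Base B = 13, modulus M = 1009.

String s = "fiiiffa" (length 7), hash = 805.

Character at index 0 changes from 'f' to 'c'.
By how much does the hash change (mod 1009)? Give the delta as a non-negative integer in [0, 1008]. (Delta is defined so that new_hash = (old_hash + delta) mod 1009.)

Delta formula: (val(new) - val(old)) * B^(n-1-k) mod M
  val('c') - val('f') = 3 - 6 = -3
  B^(n-1-k) = 13^6 mod 1009 = 762
  Delta = -3 * 762 mod 1009 = 741

Answer: 741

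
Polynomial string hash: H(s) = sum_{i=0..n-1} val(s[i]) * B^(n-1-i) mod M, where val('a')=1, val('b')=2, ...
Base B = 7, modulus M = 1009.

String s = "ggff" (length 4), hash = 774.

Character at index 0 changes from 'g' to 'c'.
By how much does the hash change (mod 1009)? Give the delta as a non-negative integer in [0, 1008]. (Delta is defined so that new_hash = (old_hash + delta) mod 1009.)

Delta formula: (val(new) - val(old)) * B^(n-1-k) mod M
  val('c') - val('g') = 3 - 7 = -4
  B^(n-1-k) = 7^3 mod 1009 = 343
  Delta = -4 * 343 mod 1009 = 646

Answer: 646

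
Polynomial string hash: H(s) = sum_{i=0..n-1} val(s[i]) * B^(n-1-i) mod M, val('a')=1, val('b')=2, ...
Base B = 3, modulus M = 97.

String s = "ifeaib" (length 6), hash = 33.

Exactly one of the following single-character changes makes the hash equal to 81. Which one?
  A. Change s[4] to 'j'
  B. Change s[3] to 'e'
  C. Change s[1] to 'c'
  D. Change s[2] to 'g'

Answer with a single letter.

Option A: s[4]='i'->'j', delta=(10-9)*3^1 mod 97 = 3, hash=33+3 mod 97 = 36
Option B: s[3]='a'->'e', delta=(5-1)*3^2 mod 97 = 36, hash=33+36 mod 97 = 69
Option C: s[1]='f'->'c', delta=(3-6)*3^4 mod 97 = 48, hash=33+48 mod 97 = 81 <-- target
Option D: s[2]='e'->'g', delta=(7-5)*3^3 mod 97 = 54, hash=33+54 mod 97 = 87

Answer: C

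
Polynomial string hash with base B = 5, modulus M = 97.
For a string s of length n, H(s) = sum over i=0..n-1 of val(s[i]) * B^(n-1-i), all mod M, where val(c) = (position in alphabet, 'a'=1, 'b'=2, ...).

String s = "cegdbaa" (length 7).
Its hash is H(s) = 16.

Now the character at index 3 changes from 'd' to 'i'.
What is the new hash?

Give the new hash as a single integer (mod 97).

val('d') = 4, val('i') = 9
Position k = 3, exponent = n-1-k = 3
B^3 mod M = 5^3 mod 97 = 28
Delta = (9 - 4) * 28 mod 97 = 43
New hash = (16 + 43) mod 97 = 59

Answer: 59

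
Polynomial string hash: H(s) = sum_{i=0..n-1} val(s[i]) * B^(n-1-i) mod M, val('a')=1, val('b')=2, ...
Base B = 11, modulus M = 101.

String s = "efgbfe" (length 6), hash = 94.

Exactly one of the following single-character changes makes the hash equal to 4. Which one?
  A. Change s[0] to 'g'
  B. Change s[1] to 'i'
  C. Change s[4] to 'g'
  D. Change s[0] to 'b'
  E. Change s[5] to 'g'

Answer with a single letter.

Answer: C

Derivation:
Option A: s[0]='e'->'g', delta=(7-5)*11^5 mod 101 = 13, hash=94+13 mod 101 = 6
Option B: s[1]='f'->'i', delta=(9-6)*11^4 mod 101 = 89, hash=94+89 mod 101 = 82
Option C: s[4]='f'->'g', delta=(7-6)*11^1 mod 101 = 11, hash=94+11 mod 101 = 4 <-- target
Option D: s[0]='e'->'b', delta=(2-5)*11^5 mod 101 = 31, hash=94+31 mod 101 = 24
Option E: s[5]='e'->'g', delta=(7-5)*11^0 mod 101 = 2, hash=94+2 mod 101 = 96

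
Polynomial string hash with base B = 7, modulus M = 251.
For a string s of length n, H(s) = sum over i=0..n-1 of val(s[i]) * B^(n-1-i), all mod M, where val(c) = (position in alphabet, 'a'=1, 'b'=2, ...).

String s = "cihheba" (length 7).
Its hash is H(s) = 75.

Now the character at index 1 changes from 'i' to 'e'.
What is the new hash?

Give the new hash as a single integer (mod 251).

val('i') = 9, val('e') = 5
Position k = 1, exponent = n-1-k = 5
B^5 mod M = 7^5 mod 251 = 241
Delta = (5 - 9) * 241 mod 251 = 40
New hash = (75 + 40) mod 251 = 115

Answer: 115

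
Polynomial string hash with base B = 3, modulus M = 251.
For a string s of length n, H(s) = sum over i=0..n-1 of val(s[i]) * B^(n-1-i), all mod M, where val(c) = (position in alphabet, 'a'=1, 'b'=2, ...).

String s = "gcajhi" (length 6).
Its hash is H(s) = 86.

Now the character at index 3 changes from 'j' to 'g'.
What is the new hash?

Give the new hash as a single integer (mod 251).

Answer: 59

Derivation:
val('j') = 10, val('g') = 7
Position k = 3, exponent = n-1-k = 2
B^2 mod M = 3^2 mod 251 = 9
Delta = (7 - 10) * 9 mod 251 = 224
New hash = (86 + 224) mod 251 = 59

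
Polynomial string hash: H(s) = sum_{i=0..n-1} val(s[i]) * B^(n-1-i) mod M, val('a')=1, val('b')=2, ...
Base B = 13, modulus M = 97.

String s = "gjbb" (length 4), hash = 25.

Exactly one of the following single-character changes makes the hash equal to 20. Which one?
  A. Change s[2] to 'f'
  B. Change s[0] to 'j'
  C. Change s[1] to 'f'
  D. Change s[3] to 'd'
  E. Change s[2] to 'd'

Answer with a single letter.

Option A: s[2]='b'->'f', delta=(6-2)*13^1 mod 97 = 52, hash=25+52 mod 97 = 77
Option B: s[0]='g'->'j', delta=(10-7)*13^3 mod 97 = 92, hash=25+92 mod 97 = 20 <-- target
Option C: s[1]='j'->'f', delta=(6-10)*13^2 mod 97 = 3, hash=25+3 mod 97 = 28
Option D: s[3]='b'->'d', delta=(4-2)*13^0 mod 97 = 2, hash=25+2 mod 97 = 27
Option E: s[2]='b'->'d', delta=(4-2)*13^1 mod 97 = 26, hash=25+26 mod 97 = 51

Answer: B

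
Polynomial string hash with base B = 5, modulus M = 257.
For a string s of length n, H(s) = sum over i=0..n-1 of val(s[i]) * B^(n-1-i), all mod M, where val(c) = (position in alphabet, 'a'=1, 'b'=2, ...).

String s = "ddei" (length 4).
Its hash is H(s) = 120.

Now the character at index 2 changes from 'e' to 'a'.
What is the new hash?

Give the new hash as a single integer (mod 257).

val('e') = 5, val('a') = 1
Position k = 2, exponent = n-1-k = 1
B^1 mod M = 5^1 mod 257 = 5
Delta = (1 - 5) * 5 mod 257 = 237
New hash = (120 + 237) mod 257 = 100

Answer: 100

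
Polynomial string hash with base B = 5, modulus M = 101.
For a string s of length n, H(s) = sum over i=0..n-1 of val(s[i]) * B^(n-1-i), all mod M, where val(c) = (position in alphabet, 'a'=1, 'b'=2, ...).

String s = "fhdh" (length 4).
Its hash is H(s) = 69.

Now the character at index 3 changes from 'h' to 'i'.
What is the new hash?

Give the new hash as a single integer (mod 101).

val('h') = 8, val('i') = 9
Position k = 3, exponent = n-1-k = 0
B^0 mod M = 5^0 mod 101 = 1
Delta = (9 - 8) * 1 mod 101 = 1
New hash = (69 + 1) mod 101 = 70

Answer: 70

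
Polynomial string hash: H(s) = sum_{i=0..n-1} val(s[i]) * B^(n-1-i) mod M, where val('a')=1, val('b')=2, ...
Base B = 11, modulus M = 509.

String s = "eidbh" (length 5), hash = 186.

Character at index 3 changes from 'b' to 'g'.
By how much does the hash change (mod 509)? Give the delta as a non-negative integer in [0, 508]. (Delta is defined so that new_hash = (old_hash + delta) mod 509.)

Answer: 55

Derivation:
Delta formula: (val(new) - val(old)) * B^(n-1-k) mod M
  val('g') - val('b') = 7 - 2 = 5
  B^(n-1-k) = 11^1 mod 509 = 11
  Delta = 5 * 11 mod 509 = 55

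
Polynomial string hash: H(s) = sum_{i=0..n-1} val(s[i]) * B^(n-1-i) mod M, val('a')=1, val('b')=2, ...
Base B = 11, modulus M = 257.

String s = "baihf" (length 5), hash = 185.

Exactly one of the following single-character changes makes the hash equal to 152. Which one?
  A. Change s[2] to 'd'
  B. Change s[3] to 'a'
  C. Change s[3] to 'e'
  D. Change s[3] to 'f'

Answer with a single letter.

Answer: C

Derivation:
Option A: s[2]='i'->'d', delta=(4-9)*11^2 mod 257 = 166, hash=185+166 mod 257 = 94
Option B: s[3]='h'->'a', delta=(1-8)*11^1 mod 257 = 180, hash=185+180 mod 257 = 108
Option C: s[3]='h'->'e', delta=(5-8)*11^1 mod 257 = 224, hash=185+224 mod 257 = 152 <-- target
Option D: s[3]='h'->'f', delta=(6-8)*11^1 mod 257 = 235, hash=185+235 mod 257 = 163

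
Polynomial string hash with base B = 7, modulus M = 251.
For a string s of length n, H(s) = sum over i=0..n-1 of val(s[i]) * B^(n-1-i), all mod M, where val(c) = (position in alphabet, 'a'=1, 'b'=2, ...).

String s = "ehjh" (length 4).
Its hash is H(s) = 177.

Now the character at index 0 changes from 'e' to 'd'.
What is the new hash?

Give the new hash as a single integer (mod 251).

Answer: 85

Derivation:
val('e') = 5, val('d') = 4
Position k = 0, exponent = n-1-k = 3
B^3 mod M = 7^3 mod 251 = 92
Delta = (4 - 5) * 92 mod 251 = 159
New hash = (177 + 159) mod 251 = 85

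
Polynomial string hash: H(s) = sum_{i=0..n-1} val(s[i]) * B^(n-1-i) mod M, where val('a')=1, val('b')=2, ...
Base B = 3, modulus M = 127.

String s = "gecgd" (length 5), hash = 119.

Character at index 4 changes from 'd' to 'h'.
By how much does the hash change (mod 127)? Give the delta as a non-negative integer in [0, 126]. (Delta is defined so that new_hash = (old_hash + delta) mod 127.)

Answer: 4

Derivation:
Delta formula: (val(new) - val(old)) * B^(n-1-k) mod M
  val('h') - val('d') = 8 - 4 = 4
  B^(n-1-k) = 3^0 mod 127 = 1
  Delta = 4 * 1 mod 127 = 4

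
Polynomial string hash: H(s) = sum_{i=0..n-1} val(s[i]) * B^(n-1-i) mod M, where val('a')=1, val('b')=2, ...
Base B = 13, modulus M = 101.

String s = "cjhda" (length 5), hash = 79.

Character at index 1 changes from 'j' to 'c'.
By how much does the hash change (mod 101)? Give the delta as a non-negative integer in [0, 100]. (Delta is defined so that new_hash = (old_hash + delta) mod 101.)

Delta formula: (val(new) - val(old)) * B^(n-1-k) mod M
  val('c') - val('j') = 3 - 10 = -7
  B^(n-1-k) = 13^3 mod 101 = 76
  Delta = -7 * 76 mod 101 = 74

Answer: 74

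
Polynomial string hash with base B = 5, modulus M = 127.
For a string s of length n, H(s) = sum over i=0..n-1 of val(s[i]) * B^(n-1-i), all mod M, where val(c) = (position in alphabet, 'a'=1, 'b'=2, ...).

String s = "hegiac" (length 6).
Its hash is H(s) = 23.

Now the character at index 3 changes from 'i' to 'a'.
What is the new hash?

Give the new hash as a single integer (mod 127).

Answer: 77

Derivation:
val('i') = 9, val('a') = 1
Position k = 3, exponent = n-1-k = 2
B^2 mod M = 5^2 mod 127 = 25
Delta = (1 - 9) * 25 mod 127 = 54
New hash = (23 + 54) mod 127 = 77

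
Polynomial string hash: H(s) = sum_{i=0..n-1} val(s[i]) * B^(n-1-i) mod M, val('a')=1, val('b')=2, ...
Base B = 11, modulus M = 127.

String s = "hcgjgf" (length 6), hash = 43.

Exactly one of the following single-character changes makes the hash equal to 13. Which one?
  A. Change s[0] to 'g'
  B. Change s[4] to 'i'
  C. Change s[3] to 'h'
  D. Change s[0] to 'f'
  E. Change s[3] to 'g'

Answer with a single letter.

Option A: s[0]='h'->'g', delta=(7-8)*11^5 mod 127 = 112, hash=43+112 mod 127 = 28
Option B: s[4]='g'->'i', delta=(9-7)*11^1 mod 127 = 22, hash=43+22 mod 127 = 65
Option C: s[3]='j'->'h', delta=(8-10)*11^2 mod 127 = 12, hash=43+12 mod 127 = 55
Option D: s[0]='h'->'f', delta=(6-8)*11^5 mod 127 = 97, hash=43+97 mod 127 = 13 <-- target
Option E: s[3]='j'->'g', delta=(7-10)*11^2 mod 127 = 18, hash=43+18 mod 127 = 61

Answer: D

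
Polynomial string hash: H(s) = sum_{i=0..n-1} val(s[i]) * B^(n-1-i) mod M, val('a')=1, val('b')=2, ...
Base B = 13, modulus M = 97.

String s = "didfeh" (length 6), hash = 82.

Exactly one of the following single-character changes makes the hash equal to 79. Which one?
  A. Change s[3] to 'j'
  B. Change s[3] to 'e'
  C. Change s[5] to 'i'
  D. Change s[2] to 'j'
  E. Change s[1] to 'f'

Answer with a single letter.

Option A: s[3]='f'->'j', delta=(10-6)*13^2 mod 97 = 94, hash=82+94 mod 97 = 79 <-- target
Option B: s[3]='f'->'e', delta=(5-6)*13^2 mod 97 = 25, hash=82+25 mod 97 = 10
Option C: s[5]='h'->'i', delta=(9-8)*13^0 mod 97 = 1, hash=82+1 mod 97 = 83
Option D: s[2]='d'->'j', delta=(10-4)*13^3 mod 97 = 87, hash=82+87 mod 97 = 72
Option E: s[1]='i'->'f', delta=(6-9)*13^4 mod 97 = 65, hash=82+65 mod 97 = 50

Answer: A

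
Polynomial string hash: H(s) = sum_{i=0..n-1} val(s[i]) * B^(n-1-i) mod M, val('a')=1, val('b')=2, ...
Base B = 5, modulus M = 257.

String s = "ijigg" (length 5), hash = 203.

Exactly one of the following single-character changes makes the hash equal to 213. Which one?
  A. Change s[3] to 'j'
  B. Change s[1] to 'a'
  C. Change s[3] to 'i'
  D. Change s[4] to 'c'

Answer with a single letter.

Option A: s[3]='g'->'j', delta=(10-7)*5^1 mod 257 = 15, hash=203+15 mod 257 = 218
Option B: s[1]='j'->'a', delta=(1-10)*5^3 mod 257 = 160, hash=203+160 mod 257 = 106
Option C: s[3]='g'->'i', delta=(9-7)*5^1 mod 257 = 10, hash=203+10 mod 257 = 213 <-- target
Option D: s[4]='g'->'c', delta=(3-7)*5^0 mod 257 = 253, hash=203+253 mod 257 = 199

Answer: C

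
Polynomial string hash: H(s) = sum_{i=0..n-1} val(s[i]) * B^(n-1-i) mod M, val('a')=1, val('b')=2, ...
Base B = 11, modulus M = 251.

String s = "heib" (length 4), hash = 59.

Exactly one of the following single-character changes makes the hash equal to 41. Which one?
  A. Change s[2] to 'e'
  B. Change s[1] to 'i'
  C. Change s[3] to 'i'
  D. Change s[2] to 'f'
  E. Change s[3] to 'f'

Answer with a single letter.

Answer: B

Derivation:
Option A: s[2]='i'->'e', delta=(5-9)*11^1 mod 251 = 207, hash=59+207 mod 251 = 15
Option B: s[1]='e'->'i', delta=(9-5)*11^2 mod 251 = 233, hash=59+233 mod 251 = 41 <-- target
Option C: s[3]='b'->'i', delta=(9-2)*11^0 mod 251 = 7, hash=59+7 mod 251 = 66
Option D: s[2]='i'->'f', delta=(6-9)*11^1 mod 251 = 218, hash=59+218 mod 251 = 26
Option E: s[3]='b'->'f', delta=(6-2)*11^0 mod 251 = 4, hash=59+4 mod 251 = 63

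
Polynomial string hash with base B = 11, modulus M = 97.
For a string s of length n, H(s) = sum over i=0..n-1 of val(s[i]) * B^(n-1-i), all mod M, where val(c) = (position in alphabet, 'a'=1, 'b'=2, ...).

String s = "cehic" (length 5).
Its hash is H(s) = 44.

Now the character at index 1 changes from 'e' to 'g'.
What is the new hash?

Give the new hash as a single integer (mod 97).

Answer: 87

Derivation:
val('e') = 5, val('g') = 7
Position k = 1, exponent = n-1-k = 3
B^3 mod M = 11^3 mod 97 = 70
Delta = (7 - 5) * 70 mod 97 = 43
New hash = (44 + 43) mod 97 = 87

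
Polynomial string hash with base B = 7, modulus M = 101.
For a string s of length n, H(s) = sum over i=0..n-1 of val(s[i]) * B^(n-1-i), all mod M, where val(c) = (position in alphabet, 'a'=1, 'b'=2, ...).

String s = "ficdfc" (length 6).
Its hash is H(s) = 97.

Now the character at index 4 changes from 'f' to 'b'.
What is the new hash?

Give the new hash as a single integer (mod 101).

val('f') = 6, val('b') = 2
Position k = 4, exponent = n-1-k = 1
B^1 mod M = 7^1 mod 101 = 7
Delta = (2 - 6) * 7 mod 101 = 73
New hash = (97 + 73) mod 101 = 69

Answer: 69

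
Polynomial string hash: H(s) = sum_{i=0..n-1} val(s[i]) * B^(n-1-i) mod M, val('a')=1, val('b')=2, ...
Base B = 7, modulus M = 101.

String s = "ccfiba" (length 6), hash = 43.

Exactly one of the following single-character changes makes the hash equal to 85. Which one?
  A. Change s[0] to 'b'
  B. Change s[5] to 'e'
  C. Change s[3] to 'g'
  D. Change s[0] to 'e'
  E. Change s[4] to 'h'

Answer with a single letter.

Answer: E

Derivation:
Option A: s[0]='c'->'b', delta=(2-3)*7^5 mod 101 = 60, hash=43+60 mod 101 = 2
Option B: s[5]='a'->'e', delta=(5-1)*7^0 mod 101 = 4, hash=43+4 mod 101 = 47
Option C: s[3]='i'->'g', delta=(7-9)*7^2 mod 101 = 3, hash=43+3 mod 101 = 46
Option D: s[0]='c'->'e', delta=(5-3)*7^5 mod 101 = 82, hash=43+82 mod 101 = 24
Option E: s[4]='b'->'h', delta=(8-2)*7^1 mod 101 = 42, hash=43+42 mod 101 = 85 <-- target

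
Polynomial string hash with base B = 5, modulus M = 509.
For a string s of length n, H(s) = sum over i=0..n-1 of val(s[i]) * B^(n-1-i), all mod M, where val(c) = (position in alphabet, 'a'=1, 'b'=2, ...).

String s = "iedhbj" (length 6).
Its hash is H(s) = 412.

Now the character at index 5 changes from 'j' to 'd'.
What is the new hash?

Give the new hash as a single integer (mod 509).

val('j') = 10, val('d') = 4
Position k = 5, exponent = n-1-k = 0
B^0 mod M = 5^0 mod 509 = 1
Delta = (4 - 10) * 1 mod 509 = 503
New hash = (412 + 503) mod 509 = 406

Answer: 406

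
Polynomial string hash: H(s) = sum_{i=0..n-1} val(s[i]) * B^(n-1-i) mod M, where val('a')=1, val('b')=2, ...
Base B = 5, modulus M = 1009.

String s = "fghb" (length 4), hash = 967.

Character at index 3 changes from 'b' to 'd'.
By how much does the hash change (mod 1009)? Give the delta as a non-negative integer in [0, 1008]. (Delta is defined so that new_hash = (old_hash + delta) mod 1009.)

Delta formula: (val(new) - val(old)) * B^(n-1-k) mod M
  val('d') - val('b') = 4 - 2 = 2
  B^(n-1-k) = 5^0 mod 1009 = 1
  Delta = 2 * 1 mod 1009 = 2

Answer: 2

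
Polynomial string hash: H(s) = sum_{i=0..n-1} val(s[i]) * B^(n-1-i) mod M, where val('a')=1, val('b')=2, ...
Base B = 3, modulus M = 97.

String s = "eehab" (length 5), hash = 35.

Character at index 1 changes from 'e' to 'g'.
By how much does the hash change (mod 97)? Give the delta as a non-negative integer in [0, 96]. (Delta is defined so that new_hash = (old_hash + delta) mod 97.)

Answer: 54

Derivation:
Delta formula: (val(new) - val(old)) * B^(n-1-k) mod M
  val('g') - val('e') = 7 - 5 = 2
  B^(n-1-k) = 3^3 mod 97 = 27
  Delta = 2 * 27 mod 97 = 54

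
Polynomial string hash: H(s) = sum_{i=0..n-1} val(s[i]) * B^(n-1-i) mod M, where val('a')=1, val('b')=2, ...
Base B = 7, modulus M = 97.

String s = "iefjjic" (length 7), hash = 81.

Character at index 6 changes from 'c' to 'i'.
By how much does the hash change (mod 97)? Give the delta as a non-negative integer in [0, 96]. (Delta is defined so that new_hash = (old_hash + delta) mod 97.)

Answer: 6

Derivation:
Delta formula: (val(new) - val(old)) * B^(n-1-k) mod M
  val('i') - val('c') = 9 - 3 = 6
  B^(n-1-k) = 7^0 mod 97 = 1
  Delta = 6 * 1 mod 97 = 6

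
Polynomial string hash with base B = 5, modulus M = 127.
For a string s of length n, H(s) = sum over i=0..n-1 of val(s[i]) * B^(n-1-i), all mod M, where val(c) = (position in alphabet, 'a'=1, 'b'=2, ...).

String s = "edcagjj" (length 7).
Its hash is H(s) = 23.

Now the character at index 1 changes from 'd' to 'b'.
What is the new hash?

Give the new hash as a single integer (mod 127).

val('d') = 4, val('b') = 2
Position k = 1, exponent = n-1-k = 5
B^5 mod M = 5^5 mod 127 = 77
Delta = (2 - 4) * 77 mod 127 = 100
New hash = (23 + 100) mod 127 = 123

Answer: 123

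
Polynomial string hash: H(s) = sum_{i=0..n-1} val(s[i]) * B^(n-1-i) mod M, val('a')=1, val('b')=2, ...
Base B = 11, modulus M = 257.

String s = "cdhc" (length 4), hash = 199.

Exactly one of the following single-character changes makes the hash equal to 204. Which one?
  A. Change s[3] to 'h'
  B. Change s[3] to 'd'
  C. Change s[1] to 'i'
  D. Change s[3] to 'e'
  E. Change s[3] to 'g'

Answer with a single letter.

Option A: s[3]='c'->'h', delta=(8-3)*11^0 mod 257 = 5, hash=199+5 mod 257 = 204 <-- target
Option B: s[3]='c'->'d', delta=(4-3)*11^0 mod 257 = 1, hash=199+1 mod 257 = 200
Option C: s[1]='d'->'i', delta=(9-4)*11^2 mod 257 = 91, hash=199+91 mod 257 = 33
Option D: s[3]='c'->'e', delta=(5-3)*11^0 mod 257 = 2, hash=199+2 mod 257 = 201
Option E: s[3]='c'->'g', delta=(7-3)*11^0 mod 257 = 4, hash=199+4 mod 257 = 203

Answer: A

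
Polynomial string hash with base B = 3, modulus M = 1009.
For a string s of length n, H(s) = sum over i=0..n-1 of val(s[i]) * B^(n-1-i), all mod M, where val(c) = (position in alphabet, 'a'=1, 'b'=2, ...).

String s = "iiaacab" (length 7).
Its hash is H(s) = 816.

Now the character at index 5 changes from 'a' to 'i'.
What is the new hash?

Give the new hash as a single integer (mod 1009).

val('a') = 1, val('i') = 9
Position k = 5, exponent = n-1-k = 1
B^1 mod M = 3^1 mod 1009 = 3
Delta = (9 - 1) * 3 mod 1009 = 24
New hash = (816 + 24) mod 1009 = 840

Answer: 840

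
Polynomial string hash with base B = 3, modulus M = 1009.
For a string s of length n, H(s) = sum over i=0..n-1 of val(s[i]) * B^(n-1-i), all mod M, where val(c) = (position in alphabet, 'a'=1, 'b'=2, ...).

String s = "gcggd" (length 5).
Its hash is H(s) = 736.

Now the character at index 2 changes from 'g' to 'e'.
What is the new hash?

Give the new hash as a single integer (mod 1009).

Answer: 718

Derivation:
val('g') = 7, val('e') = 5
Position k = 2, exponent = n-1-k = 2
B^2 mod M = 3^2 mod 1009 = 9
Delta = (5 - 7) * 9 mod 1009 = 991
New hash = (736 + 991) mod 1009 = 718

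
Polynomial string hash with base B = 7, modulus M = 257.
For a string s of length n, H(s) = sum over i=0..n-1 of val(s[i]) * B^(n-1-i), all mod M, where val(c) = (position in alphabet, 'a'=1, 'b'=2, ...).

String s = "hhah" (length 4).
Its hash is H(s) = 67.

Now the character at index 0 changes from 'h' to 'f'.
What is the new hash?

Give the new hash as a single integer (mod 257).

val('h') = 8, val('f') = 6
Position k = 0, exponent = n-1-k = 3
B^3 mod M = 7^3 mod 257 = 86
Delta = (6 - 8) * 86 mod 257 = 85
New hash = (67 + 85) mod 257 = 152

Answer: 152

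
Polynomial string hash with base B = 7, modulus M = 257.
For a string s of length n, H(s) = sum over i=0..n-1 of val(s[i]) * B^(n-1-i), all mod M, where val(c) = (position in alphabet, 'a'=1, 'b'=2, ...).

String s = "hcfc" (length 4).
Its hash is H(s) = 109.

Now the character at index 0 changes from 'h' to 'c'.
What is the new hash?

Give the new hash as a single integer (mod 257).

Answer: 193

Derivation:
val('h') = 8, val('c') = 3
Position k = 0, exponent = n-1-k = 3
B^3 mod M = 7^3 mod 257 = 86
Delta = (3 - 8) * 86 mod 257 = 84
New hash = (109 + 84) mod 257 = 193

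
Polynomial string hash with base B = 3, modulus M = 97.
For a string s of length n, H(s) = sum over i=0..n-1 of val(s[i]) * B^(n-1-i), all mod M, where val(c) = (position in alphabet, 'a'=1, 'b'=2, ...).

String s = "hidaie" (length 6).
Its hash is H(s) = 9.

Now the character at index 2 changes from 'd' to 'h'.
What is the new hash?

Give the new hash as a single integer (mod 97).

val('d') = 4, val('h') = 8
Position k = 2, exponent = n-1-k = 3
B^3 mod M = 3^3 mod 97 = 27
Delta = (8 - 4) * 27 mod 97 = 11
New hash = (9 + 11) mod 97 = 20

Answer: 20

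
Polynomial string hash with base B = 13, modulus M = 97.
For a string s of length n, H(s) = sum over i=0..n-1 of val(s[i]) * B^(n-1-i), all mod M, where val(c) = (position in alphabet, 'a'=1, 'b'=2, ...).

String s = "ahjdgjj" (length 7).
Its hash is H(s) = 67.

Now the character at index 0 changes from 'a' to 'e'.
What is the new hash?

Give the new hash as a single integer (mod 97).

Answer: 35

Derivation:
val('a') = 1, val('e') = 5
Position k = 0, exponent = n-1-k = 6
B^6 mod M = 13^6 mod 97 = 89
Delta = (5 - 1) * 89 mod 97 = 65
New hash = (67 + 65) mod 97 = 35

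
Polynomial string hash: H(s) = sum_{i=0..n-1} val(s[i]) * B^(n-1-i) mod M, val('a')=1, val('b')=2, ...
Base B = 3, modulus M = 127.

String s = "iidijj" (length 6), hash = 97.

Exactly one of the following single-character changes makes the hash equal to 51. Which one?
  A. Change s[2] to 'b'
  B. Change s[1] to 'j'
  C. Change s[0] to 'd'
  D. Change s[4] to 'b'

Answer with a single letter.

Answer: B

Derivation:
Option A: s[2]='d'->'b', delta=(2-4)*3^3 mod 127 = 73, hash=97+73 mod 127 = 43
Option B: s[1]='i'->'j', delta=(10-9)*3^4 mod 127 = 81, hash=97+81 mod 127 = 51 <-- target
Option C: s[0]='i'->'d', delta=(4-9)*3^5 mod 127 = 55, hash=97+55 mod 127 = 25
Option D: s[4]='j'->'b', delta=(2-10)*3^1 mod 127 = 103, hash=97+103 mod 127 = 73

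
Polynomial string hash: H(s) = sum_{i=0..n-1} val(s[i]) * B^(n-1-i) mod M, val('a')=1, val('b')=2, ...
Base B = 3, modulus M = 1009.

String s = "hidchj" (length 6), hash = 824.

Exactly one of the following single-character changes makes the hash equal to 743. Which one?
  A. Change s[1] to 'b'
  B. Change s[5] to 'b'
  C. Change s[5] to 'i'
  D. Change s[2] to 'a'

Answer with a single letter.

Answer: D

Derivation:
Option A: s[1]='i'->'b', delta=(2-9)*3^4 mod 1009 = 442, hash=824+442 mod 1009 = 257
Option B: s[5]='j'->'b', delta=(2-10)*3^0 mod 1009 = 1001, hash=824+1001 mod 1009 = 816
Option C: s[5]='j'->'i', delta=(9-10)*3^0 mod 1009 = 1008, hash=824+1008 mod 1009 = 823
Option D: s[2]='d'->'a', delta=(1-4)*3^3 mod 1009 = 928, hash=824+928 mod 1009 = 743 <-- target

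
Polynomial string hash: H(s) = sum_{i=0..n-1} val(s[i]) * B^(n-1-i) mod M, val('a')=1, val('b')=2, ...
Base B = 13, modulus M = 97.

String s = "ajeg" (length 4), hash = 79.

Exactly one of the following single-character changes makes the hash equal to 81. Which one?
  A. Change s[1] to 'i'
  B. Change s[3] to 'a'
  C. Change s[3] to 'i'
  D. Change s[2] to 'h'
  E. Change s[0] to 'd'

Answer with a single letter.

Option A: s[1]='j'->'i', delta=(9-10)*13^2 mod 97 = 25, hash=79+25 mod 97 = 7
Option B: s[3]='g'->'a', delta=(1-7)*13^0 mod 97 = 91, hash=79+91 mod 97 = 73
Option C: s[3]='g'->'i', delta=(9-7)*13^0 mod 97 = 2, hash=79+2 mod 97 = 81 <-- target
Option D: s[2]='e'->'h', delta=(8-5)*13^1 mod 97 = 39, hash=79+39 mod 97 = 21
Option E: s[0]='a'->'d', delta=(4-1)*13^3 mod 97 = 92, hash=79+92 mod 97 = 74

Answer: C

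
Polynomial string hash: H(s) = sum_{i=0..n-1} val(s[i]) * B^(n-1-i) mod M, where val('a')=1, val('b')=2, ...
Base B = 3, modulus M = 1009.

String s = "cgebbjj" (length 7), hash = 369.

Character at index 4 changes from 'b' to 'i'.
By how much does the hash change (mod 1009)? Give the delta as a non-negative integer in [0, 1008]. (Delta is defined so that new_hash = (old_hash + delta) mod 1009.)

Delta formula: (val(new) - val(old)) * B^(n-1-k) mod M
  val('i') - val('b') = 9 - 2 = 7
  B^(n-1-k) = 3^2 mod 1009 = 9
  Delta = 7 * 9 mod 1009 = 63

Answer: 63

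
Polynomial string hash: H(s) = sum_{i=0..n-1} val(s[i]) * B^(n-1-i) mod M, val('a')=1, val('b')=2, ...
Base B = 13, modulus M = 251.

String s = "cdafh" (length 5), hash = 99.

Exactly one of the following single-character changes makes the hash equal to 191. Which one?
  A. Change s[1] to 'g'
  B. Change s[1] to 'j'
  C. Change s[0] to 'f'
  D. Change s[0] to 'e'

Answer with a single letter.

Option A: s[1]='d'->'g', delta=(7-4)*13^3 mod 251 = 65, hash=99+65 mod 251 = 164
Option B: s[1]='d'->'j', delta=(10-4)*13^3 mod 251 = 130, hash=99+130 mod 251 = 229
Option C: s[0]='c'->'f', delta=(6-3)*13^4 mod 251 = 92, hash=99+92 mod 251 = 191 <-- target
Option D: s[0]='c'->'e', delta=(5-3)*13^4 mod 251 = 145, hash=99+145 mod 251 = 244

Answer: C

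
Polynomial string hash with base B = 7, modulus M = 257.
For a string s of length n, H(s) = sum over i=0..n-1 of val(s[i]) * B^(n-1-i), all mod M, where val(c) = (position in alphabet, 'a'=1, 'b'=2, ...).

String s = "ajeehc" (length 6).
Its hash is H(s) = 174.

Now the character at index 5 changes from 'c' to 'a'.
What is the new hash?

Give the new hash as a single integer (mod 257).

Answer: 172

Derivation:
val('c') = 3, val('a') = 1
Position k = 5, exponent = n-1-k = 0
B^0 mod M = 7^0 mod 257 = 1
Delta = (1 - 3) * 1 mod 257 = 255
New hash = (174 + 255) mod 257 = 172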